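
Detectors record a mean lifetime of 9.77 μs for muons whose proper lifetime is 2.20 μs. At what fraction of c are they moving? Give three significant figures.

β = 0.974

γ = Δt/τ₀ = 9.77/2.20 = 4.441
β = √(1 − 1/γ²) = √(1 − 0.05071) = √0.9493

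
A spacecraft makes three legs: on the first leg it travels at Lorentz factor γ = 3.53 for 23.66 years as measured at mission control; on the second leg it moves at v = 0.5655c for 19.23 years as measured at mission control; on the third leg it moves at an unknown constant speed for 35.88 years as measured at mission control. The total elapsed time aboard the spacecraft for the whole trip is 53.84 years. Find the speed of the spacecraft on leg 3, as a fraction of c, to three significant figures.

Leg 1: γ = 3.53; τ_1 = 23.66/3.530 = 6.703 years.
Leg 2: γ = 1/√(1 − 0.5655²) = 1/√0.6802 = 1.212; τ_2 = 19.23/1.212 = 15.86 years.
Leg 3: speed unknown; τ_3 = 35.88/γ_3.
Total proper time: 6.703 + 15.86 + τ_3 = 53.84, so τ_3 = 53.84 − 22.56 = 31.28 years.
γ_3 = 35.88/31.28 = 1.147; β = √(1 − 1/γ²) = √0.2401.

β = 0.490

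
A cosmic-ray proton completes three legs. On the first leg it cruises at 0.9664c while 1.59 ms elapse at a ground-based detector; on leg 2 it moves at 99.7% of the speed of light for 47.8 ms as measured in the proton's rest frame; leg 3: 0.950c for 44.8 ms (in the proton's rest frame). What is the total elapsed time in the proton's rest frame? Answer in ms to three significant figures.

Leg 1: γ = 1/√(1 − 0.9664²) = 1/√0.06607 = 3.890; τ_1 = 1.59/3.890 = 0.4087 ms.
Leg 2: 47.8 ms is already measured in the proton's rest frame.
Leg 3: 44.8 ms is already measured in the proton's rest frame.
Total: 0.4087 + 47.80 + 44.80 ms.

τ = 93.0 ms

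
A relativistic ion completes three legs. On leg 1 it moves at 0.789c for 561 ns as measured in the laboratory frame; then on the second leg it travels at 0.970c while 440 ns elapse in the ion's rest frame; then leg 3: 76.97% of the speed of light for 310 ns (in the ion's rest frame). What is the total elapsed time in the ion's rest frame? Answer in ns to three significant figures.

Leg 1: γ = 1/√(1 − 0.789²) = 1/√0.3775 = 1.628; τ_1 = 561/1.628 = 344.7 ns.
Leg 2: 440 ns is already measured in the ion's rest frame.
Leg 3: 310 ns is already measured in the ion's rest frame.
Total: 344.7 + 440.0 + 310.0 ns.

τ = 1090 ns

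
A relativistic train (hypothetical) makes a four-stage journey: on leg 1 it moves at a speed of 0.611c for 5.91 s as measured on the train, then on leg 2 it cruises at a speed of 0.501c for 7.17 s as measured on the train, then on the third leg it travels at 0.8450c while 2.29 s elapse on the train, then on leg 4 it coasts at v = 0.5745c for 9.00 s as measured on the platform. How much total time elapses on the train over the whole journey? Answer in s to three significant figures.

Leg 1: 5.91 s is already measured on the train.
Leg 2: 7.17 s is already measured on the train.
Leg 3: 2.29 s is already measured on the train.
Leg 4: γ = 1/√(1 − 0.5745²) = 1/√0.6699 = 1.222; τ_4 = 9.00/1.222 = 7.367 s.
Total: 5.910 + 7.170 + 2.290 + 7.367 s.

τ = 22.7 s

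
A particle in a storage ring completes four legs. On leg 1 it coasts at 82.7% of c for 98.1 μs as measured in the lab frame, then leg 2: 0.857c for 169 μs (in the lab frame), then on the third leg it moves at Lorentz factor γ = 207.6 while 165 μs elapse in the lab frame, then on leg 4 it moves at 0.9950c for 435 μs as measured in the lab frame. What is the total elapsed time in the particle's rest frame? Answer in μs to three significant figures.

Leg 1: β = 0.827; γ = 1/√(1 − 0.827²) = 1/√0.3161 = 1.779; τ_1 = 98.1/1.779 = 55.15 μs.
Leg 2: γ = 1/√(1 − 0.857²) = 1/√0.2656 = 1.941; τ_2 = 169/1.941 = 87.09 μs.
Leg 3: γ = 207.6; τ_3 = 165/207.6 = 0.7948 μs.
Leg 4: γ = 1/√(1 − 0.9950²) = 1/√0.009975 = 10.01; τ_4 = 435/10.01 = 43.45 μs.
Total: 55.15 + 87.09 + 0.7948 + 43.45 μs.

τ = 186 μs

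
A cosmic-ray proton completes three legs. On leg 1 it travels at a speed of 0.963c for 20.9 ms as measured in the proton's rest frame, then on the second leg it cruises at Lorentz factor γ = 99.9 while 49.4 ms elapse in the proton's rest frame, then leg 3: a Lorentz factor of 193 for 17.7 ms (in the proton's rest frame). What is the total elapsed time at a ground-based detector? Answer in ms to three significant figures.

Leg 1: γ = 1/√(1 − 0.963²) = 1/√0.07263 = 3.711; Δt_1 = 3.711 × 20.9 = 77.55 ms.
Leg 2: γ = 99.9; Δt_2 = 99.90 × 49.4 = 4935 ms.
Leg 3: γ = 193; Δt_3 = 193.0 × 17.7 = 3416 ms.
Total: 77.55 + 4935 + 3416 ms.

Δt = 8430 ms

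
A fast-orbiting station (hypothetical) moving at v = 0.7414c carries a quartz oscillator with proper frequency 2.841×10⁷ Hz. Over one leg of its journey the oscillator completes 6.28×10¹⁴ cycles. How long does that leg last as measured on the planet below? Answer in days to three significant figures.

Δt = 381 days

γ = 1/√(1 − 0.7414²) = 1/√0.4503 = 1.490
Proper time for N cycles: τ = N/f = 6.28×10¹⁴/(2.841×10⁷) = 2.210×10⁷ s = 255.8 days.
Lab-frame duration Δt = γτ = 1.490 × 255.8 = 381.3 days.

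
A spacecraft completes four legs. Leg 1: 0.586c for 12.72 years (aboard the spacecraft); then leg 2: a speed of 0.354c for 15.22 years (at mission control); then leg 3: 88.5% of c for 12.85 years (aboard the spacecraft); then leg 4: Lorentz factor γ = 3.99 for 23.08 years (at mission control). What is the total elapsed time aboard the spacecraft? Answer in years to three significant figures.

Leg 1: 12.72 years is already measured aboard the spacecraft.
Leg 2: γ = 1/√(1 − 0.354²) = 1/√0.8747 = 1.069; τ_2 = 15.22/1.069 = 14.23 years.
Leg 3: 12.85 years is already measured aboard the spacecraft.
Leg 4: γ = 3.99; τ_4 = 23.08/3.990 = 5.784 years.
Total: 12.72 + 14.23 + 12.85 + 5.784 years.

τ = 45.6 years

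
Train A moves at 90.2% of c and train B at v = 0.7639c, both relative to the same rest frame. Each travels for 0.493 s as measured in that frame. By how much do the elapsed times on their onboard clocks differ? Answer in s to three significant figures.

A: β = 0.902; γ = 1/√(1 − 0.902²) = 1/√0.1864 = 2.316; τ_A = 0.493/2.316 = 0.2128 s.
B: γ = 1/√(1 − 0.7639²) = 1/√0.4165 = 1.550; τ_B = 0.493/1.550 = 0.3181 s.

|τ_A − τ_B| = 0.105 s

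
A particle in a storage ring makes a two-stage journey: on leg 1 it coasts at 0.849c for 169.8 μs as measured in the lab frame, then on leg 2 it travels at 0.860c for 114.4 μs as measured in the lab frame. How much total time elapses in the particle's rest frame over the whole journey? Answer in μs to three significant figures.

τ = 148 μs

Leg 1: γ = 1/√(1 − 0.849²) = 1/√0.2792 = 1.893; τ_1 = 169.8/1.893 = 89.72 μs.
Leg 2: γ = 1/√(1 − 0.860²) = 1/√0.2604 = 1.960; τ_2 = 114.4/1.960 = 58.38 μs.
Total: 89.72 + 58.38 μs.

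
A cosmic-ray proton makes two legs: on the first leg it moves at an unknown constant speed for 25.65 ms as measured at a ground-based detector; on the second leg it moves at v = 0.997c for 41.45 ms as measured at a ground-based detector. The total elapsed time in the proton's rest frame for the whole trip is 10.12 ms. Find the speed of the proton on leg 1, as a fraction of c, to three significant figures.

β = 0.963

Leg 1: speed unknown; τ_1 = 25.65/γ_1.
Leg 2: γ = 1/√(1 − 0.997²) = 1/√0.005991 = 12.92; τ_2 = 41.45/12.92 = 3.208 ms.
Total proper time: τ_1 + 3.208 = 10.12, so τ_1 = 10.12 − 3.208 = 6.912 ms.
γ_1 = 25.65/6.912 = 3.711; β = √(1 − 1/γ²) = √0.9274.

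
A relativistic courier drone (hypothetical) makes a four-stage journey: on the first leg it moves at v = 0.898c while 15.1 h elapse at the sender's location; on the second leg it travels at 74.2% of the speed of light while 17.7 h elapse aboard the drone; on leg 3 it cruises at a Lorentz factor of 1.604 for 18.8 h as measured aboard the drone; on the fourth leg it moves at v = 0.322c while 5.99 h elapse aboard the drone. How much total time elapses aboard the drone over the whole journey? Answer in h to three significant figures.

τ = 49.1 h

Leg 1: γ = 1/√(1 − 0.898²) = 1/√0.1936 = 2.273; τ_1 = 15.1/2.273 = 6.644 h.
Leg 2: 17.7 h is already measured aboard the drone.
Leg 3: 18.8 h is already measured aboard the drone.
Leg 4: 5.99 h is already measured aboard the drone.
Total: 6.644 + 17.70 + 18.80 + 5.990 h.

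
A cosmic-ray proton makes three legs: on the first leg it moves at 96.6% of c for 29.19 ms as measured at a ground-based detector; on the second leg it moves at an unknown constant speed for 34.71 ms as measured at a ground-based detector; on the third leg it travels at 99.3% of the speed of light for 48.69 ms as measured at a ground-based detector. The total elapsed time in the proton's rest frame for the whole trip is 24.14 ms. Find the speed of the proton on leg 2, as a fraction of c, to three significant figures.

β = 0.950

Leg 1: β = 0.966; γ = 1/√(1 − 0.966²) = 1/√0.06684 = 3.868; τ_1 = 29.19/3.868 = 7.547 ms.
Leg 2: speed unknown; τ_2 = 34.71/γ_2.
Leg 3: β = 0.993; γ = 1/√(1 − 0.993²) = 1/√0.01395 = 8.466; τ_3 = 48.69/8.466 = 5.751 ms.
Total proper time: 7.547 + τ_2 + 5.751 = 24.14, so τ_2 = 24.14 − 13.30 = 10.84 ms.
γ_2 = 34.71/10.84 = 3.201; β = √(1 − 1/γ²) = √0.9024.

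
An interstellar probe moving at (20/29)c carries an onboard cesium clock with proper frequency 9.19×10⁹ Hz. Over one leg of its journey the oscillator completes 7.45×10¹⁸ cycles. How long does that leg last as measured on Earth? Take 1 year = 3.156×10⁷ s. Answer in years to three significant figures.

Δt = 35.5 years

γ = 1/√(1 − (20/29)²) = 29/21 ≈ 1.381
Proper time for N cycles: τ = N/f = 7.45×10¹⁸/(9.19×10⁹) = 8.107×10⁸ s = 25.69 years.
Lab-frame duration Δt = γτ = 1.381 × 25.69 = 35.47 years.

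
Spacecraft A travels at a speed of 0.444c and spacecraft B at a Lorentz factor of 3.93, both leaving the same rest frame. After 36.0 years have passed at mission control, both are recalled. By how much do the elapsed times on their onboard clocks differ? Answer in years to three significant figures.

A: γ = 1/√(1 − 0.444²) = 1/√0.8029 = 1.116; τ_A = 36.0/1.116 = 32.26 years.
B: γ = 3.93; τ_B = 36.0/3.930 = 9.160 years.

|τ_A − τ_B| = 23.1 years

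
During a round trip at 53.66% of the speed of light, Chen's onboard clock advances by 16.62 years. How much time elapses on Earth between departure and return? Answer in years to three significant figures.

Δt = 19.7 years

β = 0.5366; γ = 1/√(1 − 0.5366²) = 1/√0.7121 = 1.185
Earth-frame duration is the dilated interval: Δt = γτ = 1.185 × 16.62 years.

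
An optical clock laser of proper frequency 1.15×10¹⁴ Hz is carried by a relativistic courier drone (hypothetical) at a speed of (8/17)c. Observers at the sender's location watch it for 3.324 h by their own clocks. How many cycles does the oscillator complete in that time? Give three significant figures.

N = 1.21×10¹⁸

γ = 1/√(1 − (8/17)²) = 17/15 ≈ 1.133
During 3.324 h of lab time, the oscillator's proper time advances by τ = Δt/γ = 3.324/1.133 = 2.933 h = 1.056×10⁴ s.
N = f × τ = 1.15×10¹⁴ × 1.056×10⁴ = 1.214×10¹⁸.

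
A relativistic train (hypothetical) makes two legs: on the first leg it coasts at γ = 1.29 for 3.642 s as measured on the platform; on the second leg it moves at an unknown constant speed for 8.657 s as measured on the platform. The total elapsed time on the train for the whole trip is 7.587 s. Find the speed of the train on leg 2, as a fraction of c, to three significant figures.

Leg 1: γ = 1.29; τ_1 = 3.642/1.290 = 2.823 s.
Leg 2: speed unknown; τ_2 = 8.657/γ_2.
Total proper time: 2.823 + τ_2 = 7.587, so τ_2 = 7.587 − 2.823 = 4.764 s.
γ_2 = 8.657/4.764 = 1.817; β = √(1 − 1/γ²) = √0.6972.

β = 0.835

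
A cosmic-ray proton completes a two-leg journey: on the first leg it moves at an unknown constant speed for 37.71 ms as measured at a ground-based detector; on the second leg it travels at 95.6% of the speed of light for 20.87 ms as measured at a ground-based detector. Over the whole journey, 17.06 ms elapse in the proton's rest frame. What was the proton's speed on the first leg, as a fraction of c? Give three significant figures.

β = 0.957

Leg 1: speed unknown; τ_1 = 37.71/γ_1.
Leg 2: β = 0.956; γ = 1/√(1 − 0.956²) = 1/√0.08606 = 3.409; τ_2 = 20.87/3.409 = 6.123 ms.
Total proper time: τ_1 + 6.123 = 17.06, so τ_1 = 17.06 − 6.123 = 10.94 ms.
γ_1 = 37.71/10.94 = 3.448; β = √(1 − 1/γ²) = √0.9159.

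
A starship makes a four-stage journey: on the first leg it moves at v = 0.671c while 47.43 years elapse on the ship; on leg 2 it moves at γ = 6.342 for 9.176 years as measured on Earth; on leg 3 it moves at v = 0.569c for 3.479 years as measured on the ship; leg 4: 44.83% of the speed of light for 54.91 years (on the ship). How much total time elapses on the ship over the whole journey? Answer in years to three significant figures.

τ = 107 years

Leg 1: 47.43 years is already measured on the ship.
Leg 2: γ = 6.342; τ_2 = 9.176/6.342 = 1.447 years.
Leg 3: 3.479 years is already measured on the ship.
Leg 4: 54.91 years is already measured on the ship.
Total: 47.43 + 1.447 + 3.479 + 54.91 years.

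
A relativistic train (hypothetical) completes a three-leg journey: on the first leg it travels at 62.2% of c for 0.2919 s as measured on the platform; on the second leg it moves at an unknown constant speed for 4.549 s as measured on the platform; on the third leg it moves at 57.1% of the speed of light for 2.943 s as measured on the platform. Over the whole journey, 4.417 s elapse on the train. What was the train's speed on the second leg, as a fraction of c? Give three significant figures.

β = 0.921

Leg 1: β = 0.622; γ = 1/√(1 − 0.622²) = 1/√0.6131 = 1.277; τ_1 = 0.2919/1.277 = 0.2286 s.
Leg 2: speed unknown; τ_2 = 4.549/γ_2.
Leg 3: β = 0.571; γ = 1/√(1 − 0.571²) = 1/√0.6740 = 1.218; τ_3 = 2.943/1.218 = 2.416 s.
Total proper time: 0.2286 + τ_2 + 2.416 = 4.417, so τ_2 = 4.417 − 2.645 = 1.772 s.
γ_2 = 4.549/1.772 = 2.567; β = √(1 − 1/γ²) = √0.8482.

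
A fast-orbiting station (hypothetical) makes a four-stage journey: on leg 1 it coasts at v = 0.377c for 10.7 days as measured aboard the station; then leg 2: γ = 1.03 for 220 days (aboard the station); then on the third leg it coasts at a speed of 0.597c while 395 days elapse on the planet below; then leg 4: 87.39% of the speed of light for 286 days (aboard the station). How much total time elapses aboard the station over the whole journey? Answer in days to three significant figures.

τ = 834 days

Leg 1: 10.7 days is already measured aboard the station.
Leg 2: 220 days is already measured aboard the station.
Leg 3: γ = 1/√(1 − 0.597²) = 1/√0.6436 = 1.247; τ_3 = 395/1.247 = 316.9 days.
Leg 4: 286 days is already measured aboard the station.
Total: 10.70 + 220.0 + 316.9 + 286.0 days.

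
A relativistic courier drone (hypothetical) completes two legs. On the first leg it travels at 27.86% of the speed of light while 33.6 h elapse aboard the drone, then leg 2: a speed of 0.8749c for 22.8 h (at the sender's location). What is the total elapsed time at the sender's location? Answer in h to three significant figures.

Δt = 57.8 h

Leg 1: β = 0.2786; γ = 1/√(1 − 0.2786²) = 1/√0.9224 = 1.041; Δt_1 = 1.041 × 33.6 = 34.99 h.
Leg 2: 22.8 h is already measured at the sender's location.
Total: 34.99 + 22.80 h.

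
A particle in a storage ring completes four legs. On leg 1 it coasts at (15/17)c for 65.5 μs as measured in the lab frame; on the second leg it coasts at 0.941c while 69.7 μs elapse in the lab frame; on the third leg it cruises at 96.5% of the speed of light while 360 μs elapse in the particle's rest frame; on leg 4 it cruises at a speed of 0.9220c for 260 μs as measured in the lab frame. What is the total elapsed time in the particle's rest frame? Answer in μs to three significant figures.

τ = 515 μs

Leg 1: γ = 1/√(1 − (15/17)²) = 17/8 = 2.125; τ_1 = 65.5/2.125 = 30.82 μs.
Leg 2: γ = 1/√(1 − 0.941²) = 1/√0.1145 = 2.955; τ_2 = 69.7/2.955 = 23.59 μs.
Leg 3: 360 μs is already measured in the particle's rest frame.
Leg 4: γ = 1/√(1 − 0.9220²) = 1/√0.1499 = 2.583; τ_4 = 260/2.583 = 100.7 μs.
Total: 30.82 + 23.59 + 360.0 + 100.7 μs.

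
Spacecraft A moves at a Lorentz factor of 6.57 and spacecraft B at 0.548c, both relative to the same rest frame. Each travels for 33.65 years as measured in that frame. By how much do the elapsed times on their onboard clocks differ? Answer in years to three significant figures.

A: γ = 6.57; τ_A = 33.65/6.570 = 5.122 years.
B: γ = 1/√(1 − 0.548²) = 1/√0.6997 = 1.195; τ_B = 33.65/1.195 = 28.15 years.

|τ_A − τ_B| = 23.0 years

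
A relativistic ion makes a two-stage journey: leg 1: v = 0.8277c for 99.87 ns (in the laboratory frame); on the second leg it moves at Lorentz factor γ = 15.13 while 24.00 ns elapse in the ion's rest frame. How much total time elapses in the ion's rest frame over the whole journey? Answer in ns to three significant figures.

τ = 80.0 ns

Leg 1: γ = 1/√(1 − 0.8277²) = 1/√0.3149 = 1.782; τ_1 = 99.87/1.782 = 56.04 ns.
Leg 2: 24.00 ns is already measured in the ion's rest frame.
Total: 56.04 + 24.00 ns.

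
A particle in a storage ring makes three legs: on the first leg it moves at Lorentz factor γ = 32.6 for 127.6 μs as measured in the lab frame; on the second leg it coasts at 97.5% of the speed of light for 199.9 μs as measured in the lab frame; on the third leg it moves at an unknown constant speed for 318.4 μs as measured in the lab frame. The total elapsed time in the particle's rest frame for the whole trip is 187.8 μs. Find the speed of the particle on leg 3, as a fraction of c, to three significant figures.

Leg 1: γ = 32.6; τ_1 = 127.6/32.60 = 3.914 μs.
Leg 2: β = 0.975; γ = 1/√(1 − 0.975²) = 1/√0.04938 = 4.500; τ_2 = 199.9/4.500 = 44.42 μs.
Leg 3: speed unknown; τ_3 = 318.4/γ_3.
Total proper time: 3.914 + 44.42 + τ_3 = 187.8, so τ_3 = 187.8 − 48.33 = 139.5 μs.
γ_3 = 318.4/139.5 = 2.283; β = √(1 − 1/γ²) = √0.8081.

β = 0.899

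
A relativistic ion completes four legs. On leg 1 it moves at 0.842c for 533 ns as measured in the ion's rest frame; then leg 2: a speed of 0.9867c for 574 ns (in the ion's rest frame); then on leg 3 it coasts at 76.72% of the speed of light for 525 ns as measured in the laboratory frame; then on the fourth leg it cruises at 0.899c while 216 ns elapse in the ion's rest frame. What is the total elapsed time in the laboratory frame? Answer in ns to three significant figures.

Δt = 5540 ns

Leg 1: γ = 1/√(1 − 0.842²) = 1/√0.2910 = 1.854; Δt_1 = 1.854 × 533 = 988.0 ns.
Leg 2: γ = 1/√(1 − 0.9867²) = 1/√0.02642 = 6.152; Δt_2 = 6.152 × 574 = 3531 ns.
Leg 3: 525 ns is already measured in the laboratory frame.
Leg 4: γ = 1/√(1 − 0.899²) = 1/√0.1918 = 2.283; Δt_4 = 2.283 × 216 = 493.2 ns.
Total: 988.0 + 3531 + 525.0 + 493.2 ns.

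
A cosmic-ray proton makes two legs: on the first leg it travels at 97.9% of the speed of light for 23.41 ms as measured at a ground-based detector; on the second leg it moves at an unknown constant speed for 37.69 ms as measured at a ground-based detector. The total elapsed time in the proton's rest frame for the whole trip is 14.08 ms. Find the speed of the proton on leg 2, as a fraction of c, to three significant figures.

β = 0.969

Leg 1: β = 0.979; γ = 1/√(1 − 0.979²) = 1/√0.04156 = 4.905; τ_1 = 23.41/4.905 = 4.772 ms.
Leg 2: speed unknown; τ_2 = 37.69/γ_2.
Total proper time: 4.772 + τ_2 = 14.08, so τ_2 = 14.08 − 4.772 = 9.308 ms.
γ_2 = 37.69/9.308 = 4.049; β = √(1 − 1/γ²) = √0.9390.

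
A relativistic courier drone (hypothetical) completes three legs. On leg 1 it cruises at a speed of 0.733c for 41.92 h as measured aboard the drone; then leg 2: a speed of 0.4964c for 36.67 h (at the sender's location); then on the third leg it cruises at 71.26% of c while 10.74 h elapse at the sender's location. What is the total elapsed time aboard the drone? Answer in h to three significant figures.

Leg 1: 41.92 h is already measured aboard the drone.
Leg 2: γ = 1/√(1 − 0.4964²) = 1/√0.7536 = 1.152; τ_2 = 36.67/1.152 = 31.83 h.
Leg 3: β = 0.7126; γ = 1/√(1 − 0.7126²) = 1/√0.4922 = 1.425; τ_3 = 10.74/1.425 = 7.535 h.
Total: 41.92 + 31.83 + 7.535 h.

τ = 81.3 h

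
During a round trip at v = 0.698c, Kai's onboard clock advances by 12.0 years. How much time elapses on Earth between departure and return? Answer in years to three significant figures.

γ = 1/√(1 − 0.698²) = 1/√0.5128 = 1.396
Earth-frame duration is the dilated interval: Δt = γτ = 1.396 × 12.0 years.

Δt = 16.8 years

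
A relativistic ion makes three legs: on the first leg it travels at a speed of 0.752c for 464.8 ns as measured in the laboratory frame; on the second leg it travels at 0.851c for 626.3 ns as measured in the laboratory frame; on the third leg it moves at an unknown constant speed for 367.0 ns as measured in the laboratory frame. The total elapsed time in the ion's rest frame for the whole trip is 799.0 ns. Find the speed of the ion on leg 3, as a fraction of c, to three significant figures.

β = 0.895

Leg 1: γ = 1/√(1 − 0.752²) = 1/√0.4345 = 1.517; τ_1 = 464.8/1.517 = 306.4 ns.
Leg 2: γ = 1/√(1 − 0.851²) = 1/√0.2758 = 1.904; τ_2 = 626.3/1.904 = 328.9 ns.
Leg 3: speed unknown; τ_3 = 367.0/γ_3.
Total proper time: 306.4 + 328.9 + τ_3 = 799.0, so τ_3 = 799.0 − 635.3 = 163.7 ns.
γ_3 = 367.0/163.7 = 2.242; β = √(1 − 1/γ²) = √0.8010.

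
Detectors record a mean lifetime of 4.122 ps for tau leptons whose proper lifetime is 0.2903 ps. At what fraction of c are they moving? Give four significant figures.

v = 0.9975c

γ = Δt/τ₀ = 4.122/0.2903 = 14.20
β = √(1 − 1/γ²) = √(1 − 0.004960) = √0.9950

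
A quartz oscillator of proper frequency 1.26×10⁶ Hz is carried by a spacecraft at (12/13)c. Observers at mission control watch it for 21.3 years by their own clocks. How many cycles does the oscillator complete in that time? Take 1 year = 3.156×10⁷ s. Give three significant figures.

N = 3.26×10¹⁴

γ = 1/√(1 − (12/13)²) = 13/5 = 2.600
During 21.3 years of lab time, the oscillator's proper time advances by τ = Δt/γ = 21.3/2.600 = 8.192 years = 2.585×10⁸ s.
N = f × τ = 1.26×10⁶ × 2.585×10⁸ = 3.258×10¹⁴.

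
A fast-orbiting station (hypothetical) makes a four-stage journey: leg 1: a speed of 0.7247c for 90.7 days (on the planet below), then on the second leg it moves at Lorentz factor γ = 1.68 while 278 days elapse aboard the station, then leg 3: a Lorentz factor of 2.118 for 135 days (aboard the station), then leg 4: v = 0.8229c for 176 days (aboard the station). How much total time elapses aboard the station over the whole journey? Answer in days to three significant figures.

τ = 651 days

Leg 1: γ = 1/√(1 − 0.7247²) = 1/√0.4748 = 1.451; τ_1 = 90.7/1.451 = 62.50 days.
Leg 2: 278 days is already measured aboard the station.
Leg 3: 135 days is already measured aboard the station.
Leg 4: 176 days is already measured aboard the station.
Total: 62.50 + 278.0 + 135.0 + 176.0 days.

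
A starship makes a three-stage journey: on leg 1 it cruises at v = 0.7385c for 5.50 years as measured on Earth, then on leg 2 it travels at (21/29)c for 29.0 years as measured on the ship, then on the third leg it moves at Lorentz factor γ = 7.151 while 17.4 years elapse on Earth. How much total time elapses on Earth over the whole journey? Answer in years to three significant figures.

Δt = 65.0 years

Leg 1: 5.50 years is already measured on Earth.
Leg 2: γ = 1/√(1 − (21/29)²) = 29/20 = 1.450; Δt_2 = 1.450 × 29.0 = 42.05 years.
Leg 3: 17.4 years is already measured on Earth.
Total: 5.500 + 42.05 + 17.40 years.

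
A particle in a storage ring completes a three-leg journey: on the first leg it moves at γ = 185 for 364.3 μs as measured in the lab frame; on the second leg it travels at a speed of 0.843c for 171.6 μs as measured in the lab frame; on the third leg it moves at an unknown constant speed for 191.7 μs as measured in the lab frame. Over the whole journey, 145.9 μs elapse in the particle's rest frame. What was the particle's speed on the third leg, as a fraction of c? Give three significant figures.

Leg 1: γ = 185; τ_1 = 364.3/185.0 = 1.969 μs.
Leg 2: γ = 1/√(1 − 0.843²) = 1/√0.2894 = 1.859; τ_2 = 171.6/1.859 = 92.31 μs.
Leg 3: speed unknown; τ_3 = 191.7/γ_3.
Total proper time: 1.969 + 92.31 + τ_3 = 145.9, so τ_3 = 145.9 − 94.28 = 51.62 μs.
γ_3 = 191.7/51.62 = 3.713; β = √(1 − 1/γ²) = √0.9275.

β = 0.963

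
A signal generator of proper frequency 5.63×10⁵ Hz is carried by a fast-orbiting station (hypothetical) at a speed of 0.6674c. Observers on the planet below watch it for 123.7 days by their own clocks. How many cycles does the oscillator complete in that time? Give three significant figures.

γ = 1/√(1 − 0.6674²) = 1/√0.5546 = 1.343
During 123.7 days of lab time, the oscillator's proper time advances by τ = Δt/γ = 123.7/1.343 = 92.12 days = 7.959×10⁶ s.
N = f × τ = 5.63×10⁵ × 7.959×10⁶ = 4.481×10¹².

N = 4.48×10¹²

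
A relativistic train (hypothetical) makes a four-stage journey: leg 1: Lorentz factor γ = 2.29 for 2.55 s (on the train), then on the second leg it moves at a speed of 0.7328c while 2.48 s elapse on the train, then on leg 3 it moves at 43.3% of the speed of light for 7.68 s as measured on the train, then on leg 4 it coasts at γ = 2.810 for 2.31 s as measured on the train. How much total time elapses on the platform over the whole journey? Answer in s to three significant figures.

Δt = 24.5 s

Leg 1: γ = 2.29; Δt_1 = 2.290 × 2.55 = 5.839 s.
Leg 2: γ = 1/√(1 − 0.7328²) = 1/√0.4630 = 1.470; Δt_2 = 1.470 × 2.48 = 3.645 s.
Leg 3: β = 0.433; γ = 1/√(1 − 0.433²) = 1/√0.8125 = 1.109; Δt_3 = 1.109 × 7.68 = 8.520 s.
Leg 4: γ = 2.810; Δt_4 = 2.810 × 2.31 = 6.491 s.
Total: 5.839 + 3.645 + 8.520 + 6.491 s.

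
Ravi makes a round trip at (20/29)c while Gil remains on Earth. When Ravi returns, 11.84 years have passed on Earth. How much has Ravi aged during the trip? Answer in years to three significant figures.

τ = 8.57 years

γ = 1/√(1 − (20/29)²) = 29/21 ≈ 1.381
Ravi's clock measures proper time along the trip: τ = Δt/γ = 11.84/1.381 years.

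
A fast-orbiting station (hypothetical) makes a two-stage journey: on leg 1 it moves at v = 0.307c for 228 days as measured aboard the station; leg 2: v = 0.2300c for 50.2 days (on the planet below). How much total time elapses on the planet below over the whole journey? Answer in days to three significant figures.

Δt = 290 days

Leg 1: γ = 1/√(1 − 0.307²) = 1/√0.9058 = 1.051; Δt_1 = 1.051 × 228 = 239.6 days.
Leg 2: 50.2 days is already measured on the planet below.
Total: 239.6 + 50.20 days.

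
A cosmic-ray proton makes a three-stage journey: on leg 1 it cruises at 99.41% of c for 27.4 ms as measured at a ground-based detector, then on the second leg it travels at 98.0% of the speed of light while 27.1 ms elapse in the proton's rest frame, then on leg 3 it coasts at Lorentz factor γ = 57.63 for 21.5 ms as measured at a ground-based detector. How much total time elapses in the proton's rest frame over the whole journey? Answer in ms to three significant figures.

τ = 30.4 ms

Leg 1: β = 0.9941; γ = 1/√(1 − 0.9941²) = 1/√0.01177 = 9.219; τ_1 = 27.4/9.219 = 2.972 ms.
Leg 2: 27.1 ms is already measured in the proton's rest frame.
Leg 3: γ = 57.63; τ_3 = 21.5/57.63 = 0.3731 ms.
Total: 2.972 + 27.10 + 0.3731 ms.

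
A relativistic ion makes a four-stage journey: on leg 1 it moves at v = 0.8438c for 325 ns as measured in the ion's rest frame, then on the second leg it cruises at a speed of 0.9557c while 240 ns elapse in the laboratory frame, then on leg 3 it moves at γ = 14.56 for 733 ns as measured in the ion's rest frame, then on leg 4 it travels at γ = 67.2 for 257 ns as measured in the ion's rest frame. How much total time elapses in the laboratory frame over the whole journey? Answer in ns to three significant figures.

Leg 1: γ = 1/√(1 − 0.8438²) = 1/√0.2880 = 1.863; Δt_1 = 1.863 × 325 = 605.6 ns.
Leg 2: 240 ns is already measured in the laboratory frame.
Leg 3: γ = 14.56; Δt_3 = 14.56 × 733 = 1.067×10⁴ ns.
Leg 4: γ = 67.2; Δt_4 = 67.20 × 257 = 1.727×10⁴ ns.
Total: 605.6 + 240.0 + 1.067×10⁴ + 1.727×10⁴ ns.

Δt = 2.88×10⁴ ns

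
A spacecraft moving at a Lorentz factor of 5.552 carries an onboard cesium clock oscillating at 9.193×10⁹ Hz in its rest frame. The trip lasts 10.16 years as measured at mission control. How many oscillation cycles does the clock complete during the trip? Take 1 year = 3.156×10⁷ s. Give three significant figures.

γ = 5.552
The oscillator's own cycle count is N = f × τ where τ is the proper time aboard the spacecraft. τ = Δt/γ = 10.16/5.552 = 1.830 years = 5.775×10⁷ s.
N = 9.193×10⁹ × 5.775×10⁷ = 5.309×10¹⁷.

N = 5.31×10¹⁷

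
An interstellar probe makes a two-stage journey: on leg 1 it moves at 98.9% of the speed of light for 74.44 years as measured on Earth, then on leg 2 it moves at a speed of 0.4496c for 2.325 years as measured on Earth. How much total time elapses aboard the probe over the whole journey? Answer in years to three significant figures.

Leg 1: β = 0.989; γ = 1/√(1 − 0.989²) = 1/√0.02188 = 6.761; τ_1 = 74.44/6.761 = 11.01 years.
Leg 2: γ = 1/√(1 − 0.4496²) = 1/√0.7979 = 1.120; τ_2 = 2.325/1.120 = 2.077 years.
Total: 11.01 + 2.077 years.

τ = 13.1 years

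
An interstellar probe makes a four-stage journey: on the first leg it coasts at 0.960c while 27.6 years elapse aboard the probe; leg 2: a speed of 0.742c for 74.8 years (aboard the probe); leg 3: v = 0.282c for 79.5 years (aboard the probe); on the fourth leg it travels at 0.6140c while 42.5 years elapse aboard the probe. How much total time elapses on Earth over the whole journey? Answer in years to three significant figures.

Δt = 347 years

Leg 1: γ = 1/√(1 − 0.960²) = 25/7 ≈ 3.571; Δt_1 = 3.571 × 27.6 = 98.57 years.
Leg 2: γ = 1/√(1 − 0.742²) = 1/√0.4494 = 1.492; Δt_2 = 1.492 × 74.8 = 111.6 years.
Leg 3: γ = 1/√(1 − 0.282²) = 1/√0.9205 = 1.042; Δt_3 = 1.042 × 79.5 = 82.86 years.
Leg 4: γ = 1/√(1 − 0.6140²) = 1/√0.6230 = 1.267; Δt_4 = 1.267 × 42.5 = 53.84 years.
Total: 98.57 + 111.6 + 82.86 + 53.84 years.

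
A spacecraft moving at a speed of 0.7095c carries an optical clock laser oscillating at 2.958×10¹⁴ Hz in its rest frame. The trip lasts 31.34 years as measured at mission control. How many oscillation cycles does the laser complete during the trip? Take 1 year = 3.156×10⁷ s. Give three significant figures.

N = 2.06×10²³

γ = 1/√(1 − 0.7095²) = 1/√0.4966 = 1.419
The oscillator's own cycle count is N = f × τ where τ is the proper time aboard the spacecraft. τ = Δt/γ = 31.34/1.419 = 22.09 years = 6.970×10⁸ s.
N = 2.958×10¹⁴ × 6.970×10⁸ = 2.062×10²³.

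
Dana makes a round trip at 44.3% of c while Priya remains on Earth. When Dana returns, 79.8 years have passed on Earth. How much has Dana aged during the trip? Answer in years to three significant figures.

τ = 71.5 years

β = 0.443; γ = 1/√(1 − 0.443²) = 1/√0.8038 = 1.115
Dana's clock measures proper time along the trip: τ = Δt/γ = 79.8/1.115 years.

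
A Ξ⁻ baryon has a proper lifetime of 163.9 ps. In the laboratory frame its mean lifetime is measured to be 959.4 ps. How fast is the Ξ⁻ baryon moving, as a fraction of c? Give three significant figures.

β = 0.985

γ = Δt/τ₀ = 959.4/163.9 = 5.854
β = √(1 − 1/γ²) = √(1 − 0.02918) = √0.9708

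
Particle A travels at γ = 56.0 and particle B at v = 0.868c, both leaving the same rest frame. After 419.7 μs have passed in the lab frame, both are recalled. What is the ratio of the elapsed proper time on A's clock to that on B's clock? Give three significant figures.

A: γ = 56.0. B: γ = 1/√(1 − 0.868²) = 1/√0.2466 = 2.014.
τ_A/τ_B = γ_B/γ_A = 2.014/56.00 = 0.03596, so τ_A/τ_B = 0.03596.

τ_A/τ_B = 0.0360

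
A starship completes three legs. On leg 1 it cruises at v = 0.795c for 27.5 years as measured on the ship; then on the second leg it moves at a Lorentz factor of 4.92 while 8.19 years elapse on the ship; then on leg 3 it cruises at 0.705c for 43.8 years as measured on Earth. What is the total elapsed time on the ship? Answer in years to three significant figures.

τ = 66.8 years

Leg 1: 27.5 years is already measured on the ship.
Leg 2: 8.19 years is already measured on the ship.
Leg 3: γ = 1/√(1 − 0.705²) = 1/√0.5030 = 1.410; τ_3 = 43.8/1.410 = 31.06 years.
Total: 27.50 + 8.190 + 31.06 years.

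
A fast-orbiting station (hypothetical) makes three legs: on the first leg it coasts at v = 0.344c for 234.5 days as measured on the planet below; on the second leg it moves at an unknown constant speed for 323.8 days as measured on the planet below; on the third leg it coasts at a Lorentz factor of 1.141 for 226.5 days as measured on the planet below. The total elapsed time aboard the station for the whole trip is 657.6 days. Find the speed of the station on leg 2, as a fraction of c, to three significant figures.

Leg 1: γ = 1/√(1 − 0.344²) = 1/√0.8817 = 1.065; τ_1 = 234.5/1.065 = 220.2 days.
Leg 2: speed unknown; τ_2 = 323.8/γ_2.
Leg 3: γ = 1.141; τ_3 = 226.5/1.141 = 198.5 days.
Total proper time: 220.2 + τ_2 + 198.5 = 657.6, so τ_2 = 657.6 − 418.7 = 238.9 days.
γ_2 = 323.8/238.9 = 1.355; β = √(1 − 1/γ²) = √0.4556.

β = 0.675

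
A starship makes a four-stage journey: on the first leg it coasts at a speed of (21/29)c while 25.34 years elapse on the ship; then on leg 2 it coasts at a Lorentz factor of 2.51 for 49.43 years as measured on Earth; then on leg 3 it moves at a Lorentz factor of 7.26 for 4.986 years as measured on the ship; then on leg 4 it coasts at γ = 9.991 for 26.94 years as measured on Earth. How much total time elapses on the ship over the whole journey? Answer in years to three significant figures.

τ = 52.7 years

Leg 1: 25.34 years is already measured on the ship.
Leg 2: γ = 2.51; τ_2 = 49.43/2.510 = 19.69 years.
Leg 3: 4.986 years is already measured on the ship.
Leg 4: γ = 9.991; τ_4 = 26.94/9.991 = 2.696 years.
Total: 25.34 + 19.69 + 4.986 + 2.696 years.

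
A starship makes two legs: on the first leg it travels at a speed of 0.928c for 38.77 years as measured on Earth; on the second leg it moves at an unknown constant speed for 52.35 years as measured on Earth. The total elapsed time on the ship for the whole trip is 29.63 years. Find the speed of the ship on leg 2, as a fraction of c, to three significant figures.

β = 0.957

Leg 1: γ = 1/√(1 − 0.928²) = 1/√0.1388 = 2.684; τ_1 = 38.77/2.684 = 14.44 years.
Leg 2: speed unknown; τ_2 = 52.35/γ_2.
Total proper time: 14.44 + τ_2 = 29.63, so τ_2 = 29.63 − 14.44 = 15.19 years.
γ_2 = 52.35/15.19 = 3.447; β = √(1 − 1/γ²) = √0.9159.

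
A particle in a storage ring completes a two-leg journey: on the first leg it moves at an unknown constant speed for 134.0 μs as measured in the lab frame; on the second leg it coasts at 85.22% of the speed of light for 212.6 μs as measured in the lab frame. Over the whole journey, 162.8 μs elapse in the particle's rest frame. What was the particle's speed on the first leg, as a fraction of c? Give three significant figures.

Leg 1: speed unknown; τ_1 = 134.0/γ_1.
Leg 2: β = 0.8522; γ = 1/√(1 − 0.8522²) = 1/√0.2738 = 1.911; τ_2 = 212.6/1.911 = 111.2 μs.
Total proper time: τ_1 + 111.2 = 162.8, so τ_1 = 162.8 − 111.2 = 51.56 μs.
γ_1 = 134.0/51.56 = 2.599; β = √(1 − 1/γ²) = √0.8519.

β = 0.923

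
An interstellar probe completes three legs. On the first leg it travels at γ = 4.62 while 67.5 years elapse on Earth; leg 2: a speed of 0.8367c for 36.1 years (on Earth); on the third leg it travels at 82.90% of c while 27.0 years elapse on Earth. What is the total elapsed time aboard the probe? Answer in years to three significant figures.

τ = 49.5 years

Leg 1: γ = 4.62; τ_1 = 67.5/4.620 = 14.61 years.
Leg 2: γ = 1/√(1 − 0.8367²) = 1/√0.2999 = 1.826; τ_2 = 36.1/1.826 = 19.77 years.
Leg 3: β = 0.8290; γ = 1/√(1 − 0.8290²) = 1/√0.3128 = 1.788; τ_3 = 27.0/1.788 = 15.10 years.
Total: 14.61 + 19.77 + 15.10 years.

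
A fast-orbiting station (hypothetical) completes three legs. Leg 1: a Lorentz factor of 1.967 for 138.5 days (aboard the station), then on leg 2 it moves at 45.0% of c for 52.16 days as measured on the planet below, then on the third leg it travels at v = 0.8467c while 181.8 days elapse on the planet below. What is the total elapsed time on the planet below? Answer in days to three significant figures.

Δt = 506 days

Leg 1: γ = 1.967; Δt_1 = 1.967 × 138.5 = 272.4 days.
Leg 2: 52.16 days is already measured on the planet below.
Leg 3: 181.8 days is already measured on the planet below.
Total: 272.4 + 52.16 + 181.8 days.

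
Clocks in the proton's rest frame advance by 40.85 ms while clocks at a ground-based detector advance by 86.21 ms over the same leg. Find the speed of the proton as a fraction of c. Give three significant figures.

The proper time is measured in the proton's rest frame (both events occur at the proton's location); Δt is measured at a ground-based detector. γ = Δt/τ = 86.21/40.85 = 2.110.
β = √(1 − 1/γ²) = √(1 − 0.2245) = √0.7755

v = 0.881c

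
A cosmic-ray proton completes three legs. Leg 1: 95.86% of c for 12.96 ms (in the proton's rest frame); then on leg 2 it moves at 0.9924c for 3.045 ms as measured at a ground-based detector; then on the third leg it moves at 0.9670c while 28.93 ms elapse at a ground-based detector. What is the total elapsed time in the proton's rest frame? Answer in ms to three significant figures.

τ = 20.7 ms

Leg 1: 12.96 ms is already measured in the proton's rest frame.
Leg 2: γ = 1/√(1 − 0.9924²) = 1/√0.01514 = 8.127; τ_2 = 3.045/8.127 = 0.3747 ms.
Leg 3: γ = 1/√(1 − 0.9670²) = 1/√0.06491 = 3.925; τ_3 = 28.93/3.925 = 7.371 ms.
Total: 12.96 + 0.3747 + 7.371 ms.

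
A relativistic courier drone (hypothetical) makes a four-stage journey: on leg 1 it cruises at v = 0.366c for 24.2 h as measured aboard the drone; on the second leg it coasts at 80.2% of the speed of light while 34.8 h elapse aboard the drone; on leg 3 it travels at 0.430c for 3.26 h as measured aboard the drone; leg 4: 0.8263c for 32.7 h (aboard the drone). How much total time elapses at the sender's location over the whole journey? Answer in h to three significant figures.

Δt = 146 h

Leg 1: γ = 1/√(1 − 0.366²) = 1/√0.8660 = 1.075; Δt_1 = 1.075 × 24.2 = 26.00 h.
Leg 2: β = 0.802; γ = 1/√(1 − 0.802²) = 1/√0.3568 = 1.674; Δt_2 = 1.674 × 34.8 = 58.26 h.
Leg 3: γ = 1/√(1 − 0.430²) = 1/√0.8151 = 1.108; Δt_3 = 1.108 × 3.26 = 3.611 h.
Leg 4: γ = 1/√(1 − 0.8263²) = 1/√0.3172 = 1.775; Δt_4 = 1.775 × 32.7 = 58.06 h.
Total: 26.00 + 58.26 + 3.611 + 58.06 h.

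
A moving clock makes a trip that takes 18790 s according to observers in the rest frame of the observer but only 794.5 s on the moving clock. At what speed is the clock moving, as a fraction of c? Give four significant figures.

The proper time is measured on the moving clock (both events occur at the clock's location); Δt is measured in the rest frame of the observer. γ = Δt/τ = 18790/794.5 = 23.65.
β = √(1 − 1/γ²) = √(1 − 0.001788) = √0.9982

v = 0.9991c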